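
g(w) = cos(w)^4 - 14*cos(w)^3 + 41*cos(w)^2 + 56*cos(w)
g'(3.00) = 9.91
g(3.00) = -0.71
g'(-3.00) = -9.91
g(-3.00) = -0.71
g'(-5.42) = -70.41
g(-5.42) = 50.06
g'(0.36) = -34.96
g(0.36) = 77.61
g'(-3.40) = 16.90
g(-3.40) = -2.29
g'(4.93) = 70.09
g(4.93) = 13.86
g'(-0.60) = 54.95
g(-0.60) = 66.74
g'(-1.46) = 64.16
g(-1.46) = 6.67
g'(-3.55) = 22.92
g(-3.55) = -5.33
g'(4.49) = 34.95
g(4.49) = -10.20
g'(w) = -4*sin(w)*cos(w)^3 + 42*sin(w)*cos(w)^2 - 82*sin(w)*cos(w) - 56*sin(w)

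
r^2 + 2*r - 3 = (r - 1)*(r + 3)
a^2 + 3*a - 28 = (a - 4)*(a + 7)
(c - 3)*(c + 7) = c^2 + 4*c - 21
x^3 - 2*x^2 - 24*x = x*(x - 6)*(x + 4)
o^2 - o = o*(o - 1)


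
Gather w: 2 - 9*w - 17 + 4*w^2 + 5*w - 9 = 4*w^2 - 4*w - 24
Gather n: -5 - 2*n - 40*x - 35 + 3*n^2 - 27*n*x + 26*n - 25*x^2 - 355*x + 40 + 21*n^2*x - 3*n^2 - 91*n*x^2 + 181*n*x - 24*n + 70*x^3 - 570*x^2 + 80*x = 21*n^2*x + n*(-91*x^2 + 154*x) + 70*x^3 - 595*x^2 - 315*x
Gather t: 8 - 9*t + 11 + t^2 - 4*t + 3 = t^2 - 13*t + 22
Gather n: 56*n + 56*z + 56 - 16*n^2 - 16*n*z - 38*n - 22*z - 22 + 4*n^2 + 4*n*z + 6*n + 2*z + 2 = -12*n^2 + n*(24 - 12*z) + 36*z + 36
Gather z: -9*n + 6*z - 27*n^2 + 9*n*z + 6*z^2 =-27*n^2 - 9*n + 6*z^2 + z*(9*n + 6)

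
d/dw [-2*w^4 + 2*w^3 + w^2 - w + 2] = -8*w^3 + 6*w^2 + 2*w - 1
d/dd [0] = 0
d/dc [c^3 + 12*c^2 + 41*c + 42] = 3*c^2 + 24*c + 41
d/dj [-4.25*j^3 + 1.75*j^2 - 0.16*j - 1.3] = -12.75*j^2 + 3.5*j - 0.16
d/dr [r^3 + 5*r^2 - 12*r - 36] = 3*r^2 + 10*r - 12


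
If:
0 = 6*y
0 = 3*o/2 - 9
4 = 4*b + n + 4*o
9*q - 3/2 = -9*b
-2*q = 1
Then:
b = 2/3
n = -68/3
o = 6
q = -1/2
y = 0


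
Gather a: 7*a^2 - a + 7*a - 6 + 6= 7*a^2 + 6*a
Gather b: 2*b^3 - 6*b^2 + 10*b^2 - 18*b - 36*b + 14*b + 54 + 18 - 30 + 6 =2*b^3 + 4*b^2 - 40*b + 48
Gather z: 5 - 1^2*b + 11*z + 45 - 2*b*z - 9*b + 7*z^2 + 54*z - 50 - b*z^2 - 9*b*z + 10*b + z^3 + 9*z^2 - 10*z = z^3 + z^2*(16 - b) + z*(55 - 11*b)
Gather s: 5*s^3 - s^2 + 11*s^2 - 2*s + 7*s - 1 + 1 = 5*s^3 + 10*s^2 + 5*s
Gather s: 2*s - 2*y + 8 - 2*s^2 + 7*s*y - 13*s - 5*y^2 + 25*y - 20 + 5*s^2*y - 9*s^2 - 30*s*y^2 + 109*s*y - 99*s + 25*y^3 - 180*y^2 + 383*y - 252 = s^2*(5*y - 11) + s*(-30*y^2 + 116*y - 110) + 25*y^3 - 185*y^2 + 406*y - 264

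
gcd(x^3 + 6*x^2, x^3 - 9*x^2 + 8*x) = x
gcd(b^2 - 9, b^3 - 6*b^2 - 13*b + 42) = b + 3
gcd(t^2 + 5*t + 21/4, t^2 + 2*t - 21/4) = t + 7/2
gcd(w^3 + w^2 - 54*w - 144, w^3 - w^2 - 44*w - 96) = w^2 - 5*w - 24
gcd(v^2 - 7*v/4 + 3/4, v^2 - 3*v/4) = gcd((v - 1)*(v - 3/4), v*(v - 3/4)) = v - 3/4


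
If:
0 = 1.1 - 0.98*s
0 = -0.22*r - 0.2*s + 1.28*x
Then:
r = 5.81818181818182*x - 1.02040816326531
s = 1.12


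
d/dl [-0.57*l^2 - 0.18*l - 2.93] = -1.14*l - 0.18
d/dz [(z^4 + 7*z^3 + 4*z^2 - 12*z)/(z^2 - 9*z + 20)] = 2*(z^5 - 10*z^4 - 23*z^3 + 198*z^2 + 80*z - 120)/(z^4 - 18*z^3 + 121*z^2 - 360*z + 400)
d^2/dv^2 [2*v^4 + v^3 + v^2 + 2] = 24*v^2 + 6*v + 2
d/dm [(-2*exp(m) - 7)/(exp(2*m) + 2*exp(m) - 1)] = 2*((exp(m) + 1)*(2*exp(m) + 7) - exp(2*m) - 2*exp(m) + 1)*exp(m)/(exp(2*m) + 2*exp(m) - 1)^2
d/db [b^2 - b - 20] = 2*b - 1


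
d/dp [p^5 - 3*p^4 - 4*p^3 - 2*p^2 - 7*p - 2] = 5*p^4 - 12*p^3 - 12*p^2 - 4*p - 7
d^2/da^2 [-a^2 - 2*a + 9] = -2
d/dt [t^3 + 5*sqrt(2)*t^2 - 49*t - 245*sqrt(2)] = 3*t^2 + 10*sqrt(2)*t - 49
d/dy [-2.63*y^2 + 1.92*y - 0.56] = 1.92 - 5.26*y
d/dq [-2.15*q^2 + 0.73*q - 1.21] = 0.73 - 4.3*q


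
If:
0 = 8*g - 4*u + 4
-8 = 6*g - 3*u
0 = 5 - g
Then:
No Solution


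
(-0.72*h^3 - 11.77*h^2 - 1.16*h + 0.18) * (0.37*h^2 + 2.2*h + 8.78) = -0.2664*h^5 - 5.9389*h^4 - 32.6448*h^3 - 105.826*h^2 - 9.7888*h + 1.5804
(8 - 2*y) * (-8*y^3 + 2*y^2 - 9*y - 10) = 16*y^4 - 68*y^3 + 34*y^2 - 52*y - 80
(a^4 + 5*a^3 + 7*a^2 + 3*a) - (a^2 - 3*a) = a^4 + 5*a^3 + 6*a^2 + 6*a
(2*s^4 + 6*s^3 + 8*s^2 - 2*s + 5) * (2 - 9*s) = -18*s^5 - 50*s^4 - 60*s^3 + 34*s^2 - 49*s + 10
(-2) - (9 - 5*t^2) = 5*t^2 - 11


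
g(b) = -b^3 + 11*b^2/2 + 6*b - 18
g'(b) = -3*b^2 + 11*b + 6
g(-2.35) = 11.25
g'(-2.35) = -36.42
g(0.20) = -16.59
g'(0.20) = 8.08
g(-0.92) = -18.09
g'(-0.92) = -6.66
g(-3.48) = 69.87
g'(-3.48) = -68.61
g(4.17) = 30.15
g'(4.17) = -0.30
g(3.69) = 28.79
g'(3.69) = 5.74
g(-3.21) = 52.49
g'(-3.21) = -60.22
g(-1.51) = -11.08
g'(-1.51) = -17.45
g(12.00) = -882.00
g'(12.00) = -294.00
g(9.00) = -247.50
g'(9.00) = -138.00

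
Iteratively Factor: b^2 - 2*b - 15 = (b - 5)*(b + 3)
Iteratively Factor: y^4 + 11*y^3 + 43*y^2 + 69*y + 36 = (y + 1)*(y^3 + 10*y^2 + 33*y + 36) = (y + 1)*(y + 4)*(y^2 + 6*y + 9) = (y + 1)*(y + 3)*(y + 4)*(y + 3)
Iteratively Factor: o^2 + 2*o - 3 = (o + 3)*(o - 1)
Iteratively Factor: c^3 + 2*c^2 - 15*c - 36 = (c + 3)*(c^2 - c - 12) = (c + 3)^2*(c - 4)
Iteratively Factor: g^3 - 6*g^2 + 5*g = (g - 1)*(g^2 - 5*g) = g*(g - 1)*(g - 5)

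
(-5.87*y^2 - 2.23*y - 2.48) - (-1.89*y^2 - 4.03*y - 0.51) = -3.98*y^2 + 1.8*y - 1.97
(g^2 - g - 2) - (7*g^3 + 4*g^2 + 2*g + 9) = -7*g^3 - 3*g^2 - 3*g - 11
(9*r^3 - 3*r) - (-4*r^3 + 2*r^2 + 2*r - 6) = 13*r^3 - 2*r^2 - 5*r + 6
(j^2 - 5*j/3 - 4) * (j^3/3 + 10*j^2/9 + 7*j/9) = j^5/3 + 5*j^4/9 - 65*j^3/27 - 155*j^2/27 - 28*j/9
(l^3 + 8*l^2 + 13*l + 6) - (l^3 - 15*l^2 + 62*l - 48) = 23*l^2 - 49*l + 54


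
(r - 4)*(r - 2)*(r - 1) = r^3 - 7*r^2 + 14*r - 8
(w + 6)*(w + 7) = w^2 + 13*w + 42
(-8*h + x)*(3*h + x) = -24*h^2 - 5*h*x + x^2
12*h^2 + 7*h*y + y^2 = (3*h + y)*(4*h + y)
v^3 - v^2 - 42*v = v*(v - 7)*(v + 6)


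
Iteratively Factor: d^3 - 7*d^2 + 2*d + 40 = (d - 5)*(d^2 - 2*d - 8) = (d - 5)*(d + 2)*(d - 4)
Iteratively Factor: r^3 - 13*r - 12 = (r + 3)*(r^2 - 3*r - 4) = (r - 4)*(r + 3)*(r + 1)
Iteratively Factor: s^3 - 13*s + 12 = (s - 1)*(s^2 + s - 12) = (s - 3)*(s - 1)*(s + 4)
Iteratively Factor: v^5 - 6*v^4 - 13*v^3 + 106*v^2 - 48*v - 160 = (v + 1)*(v^4 - 7*v^3 - 6*v^2 + 112*v - 160) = (v - 2)*(v + 1)*(v^3 - 5*v^2 - 16*v + 80) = (v - 5)*(v - 2)*(v + 1)*(v^2 - 16) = (v - 5)*(v - 4)*(v - 2)*(v + 1)*(v + 4)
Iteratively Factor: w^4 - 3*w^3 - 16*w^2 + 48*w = (w + 4)*(w^3 - 7*w^2 + 12*w) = w*(w + 4)*(w^2 - 7*w + 12) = w*(w - 4)*(w + 4)*(w - 3)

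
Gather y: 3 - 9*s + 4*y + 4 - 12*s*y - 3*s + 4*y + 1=-12*s + y*(8 - 12*s) + 8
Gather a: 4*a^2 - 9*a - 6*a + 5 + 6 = 4*a^2 - 15*a + 11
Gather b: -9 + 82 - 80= -7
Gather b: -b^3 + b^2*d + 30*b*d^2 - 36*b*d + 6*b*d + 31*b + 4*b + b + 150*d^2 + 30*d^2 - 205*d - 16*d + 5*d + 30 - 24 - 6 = -b^3 + b^2*d + b*(30*d^2 - 30*d + 36) + 180*d^2 - 216*d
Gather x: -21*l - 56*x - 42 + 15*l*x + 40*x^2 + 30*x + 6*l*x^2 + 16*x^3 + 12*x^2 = -21*l + 16*x^3 + x^2*(6*l + 52) + x*(15*l - 26) - 42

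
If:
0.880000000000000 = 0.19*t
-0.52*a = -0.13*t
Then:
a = 1.16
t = 4.63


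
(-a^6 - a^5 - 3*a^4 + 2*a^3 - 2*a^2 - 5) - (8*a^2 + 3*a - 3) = -a^6 - a^5 - 3*a^4 + 2*a^3 - 10*a^2 - 3*a - 2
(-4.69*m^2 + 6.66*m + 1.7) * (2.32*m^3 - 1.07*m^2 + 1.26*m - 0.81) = -10.8808*m^5 + 20.4695*m^4 - 9.0916*m^3 + 10.3715*m^2 - 3.2526*m - 1.377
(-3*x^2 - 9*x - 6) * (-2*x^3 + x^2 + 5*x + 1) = 6*x^5 + 15*x^4 - 12*x^3 - 54*x^2 - 39*x - 6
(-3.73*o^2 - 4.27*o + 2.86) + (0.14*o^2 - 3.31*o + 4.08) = -3.59*o^2 - 7.58*o + 6.94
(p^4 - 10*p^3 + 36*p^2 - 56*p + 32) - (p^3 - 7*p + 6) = p^4 - 11*p^3 + 36*p^2 - 49*p + 26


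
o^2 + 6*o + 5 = (o + 1)*(o + 5)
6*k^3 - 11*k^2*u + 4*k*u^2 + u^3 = (-k + u)^2*(6*k + u)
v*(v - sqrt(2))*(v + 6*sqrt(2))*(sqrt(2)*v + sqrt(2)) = sqrt(2)*v^4 + sqrt(2)*v^3 + 10*v^3 - 12*sqrt(2)*v^2 + 10*v^2 - 12*sqrt(2)*v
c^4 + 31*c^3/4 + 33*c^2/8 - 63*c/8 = c*(c - 3/4)*(c + 3/2)*(c + 7)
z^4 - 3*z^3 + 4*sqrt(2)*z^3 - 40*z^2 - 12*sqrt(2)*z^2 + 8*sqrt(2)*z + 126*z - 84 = (z - 2)*(z - 1)*(z - 3*sqrt(2))*(z + 7*sqrt(2))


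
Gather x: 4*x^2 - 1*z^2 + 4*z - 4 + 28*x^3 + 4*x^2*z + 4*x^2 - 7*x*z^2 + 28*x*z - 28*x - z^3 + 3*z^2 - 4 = 28*x^3 + x^2*(4*z + 8) + x*(-7*z^2 + 28*z - 28) - z^3 + 2*z^2 + 4*z - 8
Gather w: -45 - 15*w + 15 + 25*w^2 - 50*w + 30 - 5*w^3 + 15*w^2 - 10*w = -5*w^3 + 40*w^2 - 75*w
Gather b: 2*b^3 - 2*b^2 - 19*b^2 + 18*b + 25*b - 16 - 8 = 2*b^3 - 21*b^2 + 43*b - 24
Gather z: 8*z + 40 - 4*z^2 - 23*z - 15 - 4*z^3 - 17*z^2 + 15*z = -4*z^3 - 21*z^2 + 25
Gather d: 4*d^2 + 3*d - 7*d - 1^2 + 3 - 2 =4*d^2 - 4*d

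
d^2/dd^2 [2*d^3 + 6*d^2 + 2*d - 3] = 12*d + 12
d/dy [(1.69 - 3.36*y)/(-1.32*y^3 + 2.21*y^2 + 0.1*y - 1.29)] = (-8.8704*y^3 + 14.118*y^2 - 7.4698*y + 4.1654)/(1.7424*y^6 - 5.8344*y^5 + 4.6201*y^4 + 3.8476*y^3 - 5.6918*y^2 - 0.258*y + 1.6641)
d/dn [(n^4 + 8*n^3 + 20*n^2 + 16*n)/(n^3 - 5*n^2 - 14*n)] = (n^2 - 14*n - 50)/(n^2 - 14*n + 49)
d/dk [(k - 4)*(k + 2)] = 2*k - 2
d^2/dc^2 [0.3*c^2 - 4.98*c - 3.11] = 0.600000000000000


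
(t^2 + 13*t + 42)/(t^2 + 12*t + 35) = (t + 6)/(t + 5)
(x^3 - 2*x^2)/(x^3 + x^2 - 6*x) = x/(x + 3)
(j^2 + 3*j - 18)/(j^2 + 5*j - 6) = (j - 3)/(j - 1)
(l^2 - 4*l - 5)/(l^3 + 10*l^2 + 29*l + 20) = (l - 5)/(l^2 + 9*l + 20)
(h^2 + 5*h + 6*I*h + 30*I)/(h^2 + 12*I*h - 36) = (h + 5)/(h + 6*I)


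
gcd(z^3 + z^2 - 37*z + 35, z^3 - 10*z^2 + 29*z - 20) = z^2 - 6*z + 5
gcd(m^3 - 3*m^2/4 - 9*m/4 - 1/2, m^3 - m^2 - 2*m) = m^2 - m - 2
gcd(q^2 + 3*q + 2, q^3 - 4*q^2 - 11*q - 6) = q + 1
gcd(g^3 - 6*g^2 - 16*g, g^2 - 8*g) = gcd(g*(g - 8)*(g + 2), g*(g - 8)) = g^2 - 8*g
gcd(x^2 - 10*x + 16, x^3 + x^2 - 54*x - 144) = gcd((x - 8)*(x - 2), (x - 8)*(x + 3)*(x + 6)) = x - 8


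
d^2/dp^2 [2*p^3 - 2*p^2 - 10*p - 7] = 12*p - 4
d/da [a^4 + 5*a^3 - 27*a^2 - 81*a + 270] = 4*a^3 + 15*a^2 - 54*a - 81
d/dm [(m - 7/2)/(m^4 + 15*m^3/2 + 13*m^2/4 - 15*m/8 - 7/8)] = 4*(-24*m^3 + 4*m^2 + 602*m - 119)/(32*m^7 + 464*m^6 + 1776*m^5 + 552*m^4 - 894*m^3 - 363*m^2 + 112*m + 49)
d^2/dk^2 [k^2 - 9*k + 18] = 2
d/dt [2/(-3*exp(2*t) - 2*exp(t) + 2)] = (12*exp(t) + 4)*exp(t)/(3*exp(2*t) + 2*exp(t) - 2)^2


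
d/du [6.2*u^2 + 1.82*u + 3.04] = 12.4*u + 1.82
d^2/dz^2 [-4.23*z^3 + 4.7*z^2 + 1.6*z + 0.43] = 9.4 - 25.38*z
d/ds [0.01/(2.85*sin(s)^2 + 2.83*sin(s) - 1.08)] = -(0.057*sin(s) + 0.0283)*cos(s)/(2.85*sin(s)^2 + 2.83*sin(s) - 1.08)^2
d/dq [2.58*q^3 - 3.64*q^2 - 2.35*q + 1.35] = 7.74*q^2 - 7.28*q - 2.35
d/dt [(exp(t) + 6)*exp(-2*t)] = (-exp(t) - 12)*exp(-2*t)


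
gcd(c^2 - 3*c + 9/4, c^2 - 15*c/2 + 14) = 1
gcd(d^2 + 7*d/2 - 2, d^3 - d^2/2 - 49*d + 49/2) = d - 1/2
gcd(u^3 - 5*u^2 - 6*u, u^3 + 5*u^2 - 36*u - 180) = u - 6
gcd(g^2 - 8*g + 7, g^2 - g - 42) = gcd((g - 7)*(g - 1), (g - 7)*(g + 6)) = g - 7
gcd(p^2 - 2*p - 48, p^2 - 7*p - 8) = p - 8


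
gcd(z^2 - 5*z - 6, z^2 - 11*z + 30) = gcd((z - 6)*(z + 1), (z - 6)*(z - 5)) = z - 6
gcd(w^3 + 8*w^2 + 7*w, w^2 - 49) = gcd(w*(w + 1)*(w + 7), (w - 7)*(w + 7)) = w + 7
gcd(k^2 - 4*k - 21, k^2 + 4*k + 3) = k + 3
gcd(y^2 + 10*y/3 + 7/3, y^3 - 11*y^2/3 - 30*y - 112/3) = y + 7/3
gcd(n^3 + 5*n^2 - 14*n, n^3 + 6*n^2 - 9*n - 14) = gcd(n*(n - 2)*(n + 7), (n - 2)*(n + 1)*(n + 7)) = n^2 + 5*n - 14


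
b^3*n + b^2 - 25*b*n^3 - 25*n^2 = (b - 5*n)*(b + 5*n)*(b*n + 1)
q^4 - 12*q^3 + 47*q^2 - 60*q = q*(q - 5)*(q - 4)*(q - 3)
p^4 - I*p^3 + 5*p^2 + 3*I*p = p*(p - 3*I)*(p + I)^2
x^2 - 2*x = x*(x - 2)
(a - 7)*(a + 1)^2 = a^3 - 5*a^2 - 13*a - 7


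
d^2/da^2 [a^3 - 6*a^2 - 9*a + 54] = 6*a - 12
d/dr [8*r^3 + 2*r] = 24*r^2 + 2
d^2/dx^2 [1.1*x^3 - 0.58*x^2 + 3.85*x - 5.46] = 6.6*x - 1.16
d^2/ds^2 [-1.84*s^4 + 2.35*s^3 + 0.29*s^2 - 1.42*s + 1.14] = -22.08*s^2 + 14.1*s + 0.58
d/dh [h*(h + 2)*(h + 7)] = 3*h^2 + 18*h + 14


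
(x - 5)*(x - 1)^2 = x^3 - 7*x^2 + 11*x - 5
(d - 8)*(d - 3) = d^2 - 11*d + 24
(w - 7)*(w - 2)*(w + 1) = w^3 - 8*w^2 + 5*w + 14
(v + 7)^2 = v^2 + 14*v + 49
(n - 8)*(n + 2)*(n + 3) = n^3 - 3*n^2 - 34*n - 48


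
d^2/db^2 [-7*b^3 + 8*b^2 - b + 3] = 16 - 42*b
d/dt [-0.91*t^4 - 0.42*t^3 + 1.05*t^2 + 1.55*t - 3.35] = -3.64*t^3 - 1.26*t^2 + 2.1*t + 1.55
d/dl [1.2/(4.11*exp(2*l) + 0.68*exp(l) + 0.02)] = (-9.864*exp(l) - 0.816)*exp(l)/(4.11*exp(2*l) + 0.68*exp(l) + 0.02)^2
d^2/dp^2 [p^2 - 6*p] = 2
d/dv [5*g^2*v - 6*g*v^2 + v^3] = 5*g^2 - 12*g*v + 3*v^2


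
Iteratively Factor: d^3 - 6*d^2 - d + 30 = (d - 5)*(d^2 - d - 6) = (d - 5)*(d + 2)*(d - 3)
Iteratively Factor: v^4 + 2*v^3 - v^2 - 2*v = (v + 2)*(v^3 - v) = v*(v + 2)*(v^2 - 1) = v*(v - 1)*(v + 2)*(v + 1)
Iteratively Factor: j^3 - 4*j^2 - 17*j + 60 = (j - 3)*(j^2 - j - 20) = (j - 3)*(j + 4)*(j - 5)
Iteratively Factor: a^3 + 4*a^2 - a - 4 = (a + 4)*(a^2 - 1) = (a - 1)*(a + 4)*(a + 1)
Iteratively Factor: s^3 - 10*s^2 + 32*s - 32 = (s - 2)*(s^2 - 8*s + 16) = (s - 4)*(s - 2)*(s - 4)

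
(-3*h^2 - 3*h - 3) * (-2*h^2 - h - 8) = 6*h^4 + 9*h^3 + 33*h^2 + 27*h + 24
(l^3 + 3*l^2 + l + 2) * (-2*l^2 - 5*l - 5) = -2*l^5 - 11*l^4 - 22*l^3 - 24*l^2 - 15*l - 10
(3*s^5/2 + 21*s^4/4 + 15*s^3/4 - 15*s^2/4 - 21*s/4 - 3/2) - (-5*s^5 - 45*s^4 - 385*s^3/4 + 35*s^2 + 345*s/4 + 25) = 13*s^5/2 + 201*s^4/4 + 100*s^3 - 155*s^2/4 - 183*s/2 - 53/2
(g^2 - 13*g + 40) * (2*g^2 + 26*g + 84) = 2*g^4 - 174*g^2 - 52*g + 3360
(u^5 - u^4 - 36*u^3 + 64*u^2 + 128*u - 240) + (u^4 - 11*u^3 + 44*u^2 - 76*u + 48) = u^5 - 47*u^3 + 108*u^2 + 52*u - 192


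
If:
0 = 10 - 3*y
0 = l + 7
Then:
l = -7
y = 10/3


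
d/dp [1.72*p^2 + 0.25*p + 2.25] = 3.44*p + 0.25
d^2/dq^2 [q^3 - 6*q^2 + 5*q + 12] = 6*q - 12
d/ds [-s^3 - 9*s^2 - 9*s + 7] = -3*s^2 - 18*s - 9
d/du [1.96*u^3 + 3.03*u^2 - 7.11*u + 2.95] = 5.88*u^2 + 6.06*u - 7.11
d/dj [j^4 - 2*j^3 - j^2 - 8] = 2*j*(2*j^2 - 3*j - 1)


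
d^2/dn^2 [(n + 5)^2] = 2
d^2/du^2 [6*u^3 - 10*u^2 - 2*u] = 36*u - 20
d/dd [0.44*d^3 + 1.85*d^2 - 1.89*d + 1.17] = 1.32*d^2 + 3.7*d - 1.89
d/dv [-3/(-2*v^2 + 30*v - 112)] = 3*(15 - 2*v)/(2*(v^2 - 15*v + 56)^2)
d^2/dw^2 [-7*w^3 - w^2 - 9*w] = -42*w - 2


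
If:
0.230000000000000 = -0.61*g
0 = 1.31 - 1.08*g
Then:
No Solution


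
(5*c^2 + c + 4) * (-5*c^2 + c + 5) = -25*c^4 + 6*c^2 + 9*c + 20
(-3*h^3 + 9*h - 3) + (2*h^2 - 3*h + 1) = -3*h^3 + 2*h^2 + 6*h - 2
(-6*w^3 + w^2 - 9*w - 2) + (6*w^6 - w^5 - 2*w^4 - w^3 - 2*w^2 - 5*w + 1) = 6*w^6 - w^5 - 2*w^4 - 7*w^3 - w^2 - 14*w - 1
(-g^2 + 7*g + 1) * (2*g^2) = -2*g^4 + 14*g^3 + 2*g^2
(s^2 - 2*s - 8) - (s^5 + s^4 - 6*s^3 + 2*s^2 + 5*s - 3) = -s^5 - s^4 + 6*s^3 - s^2 - 7*s - 5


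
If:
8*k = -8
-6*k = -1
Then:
No Solution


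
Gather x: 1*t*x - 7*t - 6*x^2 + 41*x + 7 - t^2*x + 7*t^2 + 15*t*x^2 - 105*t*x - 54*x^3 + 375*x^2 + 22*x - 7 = 7*t^2 - 7*t - 54*x^3 + x^2*(15*t + 369) + x*(-t^2 - 104*t + 63)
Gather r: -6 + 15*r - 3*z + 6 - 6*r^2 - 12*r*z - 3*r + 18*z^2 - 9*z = -6*r^2 + r*(12 - 12*z) + 18*z^2 - 12*z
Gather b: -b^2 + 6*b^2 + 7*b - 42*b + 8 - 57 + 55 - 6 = 5*b^2 - 35*b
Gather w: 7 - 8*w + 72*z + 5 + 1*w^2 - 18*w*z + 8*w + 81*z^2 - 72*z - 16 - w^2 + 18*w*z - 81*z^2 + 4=0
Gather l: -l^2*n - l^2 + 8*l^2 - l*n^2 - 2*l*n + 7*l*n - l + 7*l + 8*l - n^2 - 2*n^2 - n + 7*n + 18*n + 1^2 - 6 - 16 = l^2*(7 - n) + l*(-n^2 + 5*n + 14) - 3*n^2 + 24*n - 21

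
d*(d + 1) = d^2 + d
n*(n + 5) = n^2 + 5*n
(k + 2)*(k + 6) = k^2 + 8*k + 12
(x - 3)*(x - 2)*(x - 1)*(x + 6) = x^4 - 25*x^2 + 60*x - 36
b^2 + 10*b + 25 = (b + 5)^2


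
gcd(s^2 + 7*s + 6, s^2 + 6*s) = s + 6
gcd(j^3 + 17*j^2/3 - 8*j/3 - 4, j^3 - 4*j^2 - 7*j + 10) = j - 1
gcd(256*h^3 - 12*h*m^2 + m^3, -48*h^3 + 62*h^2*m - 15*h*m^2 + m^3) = 8*h - m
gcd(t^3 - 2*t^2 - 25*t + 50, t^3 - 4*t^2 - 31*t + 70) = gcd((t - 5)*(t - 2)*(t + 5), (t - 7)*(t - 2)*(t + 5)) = t^2 + 3*t - 10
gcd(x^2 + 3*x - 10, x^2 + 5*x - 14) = x - 2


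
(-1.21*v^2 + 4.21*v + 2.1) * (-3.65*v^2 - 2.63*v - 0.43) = 4.4165*v^4 - 12.1842*v^3 - 18.217*v^2 - 7.3333*v - 0.903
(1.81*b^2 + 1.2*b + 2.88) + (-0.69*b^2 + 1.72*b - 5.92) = 1.12*b^2 + 2.92*b - 3.04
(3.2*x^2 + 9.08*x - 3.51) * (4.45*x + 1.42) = 14.24*x^3 + 44.95*x^2 - 2.7259*x - 4.9842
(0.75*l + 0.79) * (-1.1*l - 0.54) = -0.825*l^2 - 1.274*l - 0.4266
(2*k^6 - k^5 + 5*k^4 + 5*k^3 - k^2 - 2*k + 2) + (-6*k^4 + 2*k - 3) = 2*k^6 - k^5 - k^4 + 5*k^3 - k^2 - 1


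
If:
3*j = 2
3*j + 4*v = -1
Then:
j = 2/3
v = -3/4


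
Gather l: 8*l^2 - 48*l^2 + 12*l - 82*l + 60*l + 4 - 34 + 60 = -40*l^2 - 10*l + 30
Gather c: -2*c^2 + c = -2*c^2 + c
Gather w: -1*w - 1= -w - 1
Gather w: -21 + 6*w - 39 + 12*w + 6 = 18*w - 54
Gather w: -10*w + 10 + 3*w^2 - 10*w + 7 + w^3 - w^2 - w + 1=w^3 + 2*w^2 - 21*w + 18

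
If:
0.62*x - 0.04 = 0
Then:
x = 0.06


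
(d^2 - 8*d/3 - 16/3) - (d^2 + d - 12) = 20/3 - 11*d/3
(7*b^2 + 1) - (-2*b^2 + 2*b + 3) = 9*b^2 - 2*b - 2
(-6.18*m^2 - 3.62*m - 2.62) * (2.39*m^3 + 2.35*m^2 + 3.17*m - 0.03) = -14.7702*m^5 - 23.1748*m^4 - 34.3594*m^3 - 17.447*m^2 - 8.1968*m + 0.0786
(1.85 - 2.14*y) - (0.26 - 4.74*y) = 2.6*y + 1.59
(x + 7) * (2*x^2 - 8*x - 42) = 2*x^3 + 6*x^2 - 98*x - 294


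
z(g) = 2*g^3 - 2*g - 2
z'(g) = 6*g^2 - 2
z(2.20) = 14.90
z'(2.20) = 27.04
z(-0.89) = -1.63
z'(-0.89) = 2.75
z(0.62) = -2.76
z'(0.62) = 0.31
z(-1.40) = -4.69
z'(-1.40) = 9.76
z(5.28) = 281.84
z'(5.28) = 165.27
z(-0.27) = -1.50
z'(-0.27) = -1.56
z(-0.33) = -1.41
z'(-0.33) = -1.35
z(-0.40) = -1.33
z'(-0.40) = -1.04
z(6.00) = 418.00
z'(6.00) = 214.00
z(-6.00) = -422.00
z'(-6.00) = 214.00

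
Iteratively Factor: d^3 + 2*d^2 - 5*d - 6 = (d + 3)*(d^2 - d - 2) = (d - 2)*(d + 3)*(d + 1)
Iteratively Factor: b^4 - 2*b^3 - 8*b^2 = (b)*(b^3 - 2*b^2 - 8*b) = b^2*(b^2 - 2*b - 8) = b^2*(b + 2)*(b - 4)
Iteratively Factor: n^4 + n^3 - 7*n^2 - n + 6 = (n - 2)*(n^3 + 3*n^2 - n - 3) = (n - 2)*(n + 3)*(n^2 - 1) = (n - 2)*(n - 1)*(n + 3)*(n + 1)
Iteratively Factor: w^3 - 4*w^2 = (w)*(w^2 - 4*w) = w*(w - 4)*(w)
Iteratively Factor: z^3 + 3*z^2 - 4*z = (z - 1)*(z^2 + 4*z) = z*(z - 1)*(z + 4)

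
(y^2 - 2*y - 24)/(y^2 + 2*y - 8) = (y - 6)/(y - 2)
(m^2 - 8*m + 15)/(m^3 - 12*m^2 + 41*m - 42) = (m - 5)/(m^2 - 9*m + 14)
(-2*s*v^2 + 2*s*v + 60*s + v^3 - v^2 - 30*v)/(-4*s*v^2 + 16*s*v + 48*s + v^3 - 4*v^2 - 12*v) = (2*s*v + 10*s - v^2 - 5*v)/(4*s*v + 8*s - v^2 - 2*v)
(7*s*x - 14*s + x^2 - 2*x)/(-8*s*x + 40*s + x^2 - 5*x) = (-7*s*x + 14*s - x^2 + 2*x)/(8*s*x - 40*s - x^2 + 5*x)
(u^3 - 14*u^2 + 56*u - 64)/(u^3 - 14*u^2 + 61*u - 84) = (u^2 - 10*u + 16)/(u^2 - 10*u + 21)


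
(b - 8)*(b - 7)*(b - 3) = b^3 - 18*b^2 + 101*b - 168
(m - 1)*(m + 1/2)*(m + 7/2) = m^3 + 3*m^2 - 9*m/4 - 7/4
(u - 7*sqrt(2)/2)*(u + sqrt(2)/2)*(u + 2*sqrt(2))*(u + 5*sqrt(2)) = u^4 + 4*sqrt(2)*u^3 - 51*u^2/2 - 169*sqrt(2)*u/2 - 70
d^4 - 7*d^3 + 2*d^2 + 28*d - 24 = (d - 6)*(d - 2)*(d - 1)*(d + 2)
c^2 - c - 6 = (c - 3)*(c + 2)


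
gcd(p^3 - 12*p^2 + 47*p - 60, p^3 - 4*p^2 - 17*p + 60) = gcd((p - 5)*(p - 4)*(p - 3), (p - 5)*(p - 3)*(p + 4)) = p^2 - 8*p + 15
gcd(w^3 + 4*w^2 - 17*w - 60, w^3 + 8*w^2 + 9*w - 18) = w + 3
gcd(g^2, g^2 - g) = g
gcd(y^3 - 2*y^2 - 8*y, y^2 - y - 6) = y + 2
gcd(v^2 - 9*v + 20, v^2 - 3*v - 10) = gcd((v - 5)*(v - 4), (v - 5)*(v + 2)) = v - 5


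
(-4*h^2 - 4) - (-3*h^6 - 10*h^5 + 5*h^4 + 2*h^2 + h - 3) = 3*h^6 + 10*h^5 - 5*h^4 - 6*h^2 - h - 1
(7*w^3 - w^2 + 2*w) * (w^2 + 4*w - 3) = 7*w^5 + 27*w^4 - 23*w^3 + 11*w^2 - 6*w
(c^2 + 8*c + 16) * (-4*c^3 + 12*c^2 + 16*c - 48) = -4*c^5 - 20*c^4 + 48*c^3 + 272*c^2 - 128*c - 768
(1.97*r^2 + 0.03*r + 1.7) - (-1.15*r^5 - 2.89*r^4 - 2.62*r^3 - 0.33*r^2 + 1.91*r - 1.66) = 1.15*r^5 + 2.89*r^4 + 2.62*r^3 + 2.3*r^2 - 1.88*r + 3.36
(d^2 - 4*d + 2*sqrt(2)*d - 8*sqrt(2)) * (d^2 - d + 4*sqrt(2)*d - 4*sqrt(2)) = d^4 - 5*d^3 + 6*sqrt(2)*d^3 - 30*sqrt(2)*d^2 + 20*d^2 - 80*d + 24*sqrt(2)*d + 64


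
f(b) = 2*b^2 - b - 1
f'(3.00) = 11.00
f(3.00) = 14.00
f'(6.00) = 23.00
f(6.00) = 65.00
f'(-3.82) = -16.28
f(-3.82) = 32.00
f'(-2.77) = -12.08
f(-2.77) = 17.12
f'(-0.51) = -3.04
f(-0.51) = 0.03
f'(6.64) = 25.56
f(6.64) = 80.54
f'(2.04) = 7.16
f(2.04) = 5.28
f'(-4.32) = -18.28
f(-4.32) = 40.64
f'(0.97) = 2.88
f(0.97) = -0.09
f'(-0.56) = -3.24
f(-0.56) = 0.19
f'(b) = 4*b - 1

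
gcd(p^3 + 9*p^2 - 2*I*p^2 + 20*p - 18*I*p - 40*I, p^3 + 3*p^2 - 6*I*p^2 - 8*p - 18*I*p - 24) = p - 2*I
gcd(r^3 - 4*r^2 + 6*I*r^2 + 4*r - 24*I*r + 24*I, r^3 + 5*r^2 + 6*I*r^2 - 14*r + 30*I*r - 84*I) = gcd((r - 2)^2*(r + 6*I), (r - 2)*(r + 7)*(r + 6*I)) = r^2 + r*(-2 + 6*I) - 12*I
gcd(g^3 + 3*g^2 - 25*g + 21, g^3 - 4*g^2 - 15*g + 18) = g - 1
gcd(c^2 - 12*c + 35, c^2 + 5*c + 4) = 1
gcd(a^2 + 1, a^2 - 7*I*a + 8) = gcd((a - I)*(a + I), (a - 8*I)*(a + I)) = a + I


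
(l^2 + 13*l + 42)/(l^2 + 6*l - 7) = (l + 6)/(l - 1)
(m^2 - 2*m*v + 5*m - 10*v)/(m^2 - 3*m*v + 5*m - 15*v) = (-m + 2*v)/(-m + 3*v)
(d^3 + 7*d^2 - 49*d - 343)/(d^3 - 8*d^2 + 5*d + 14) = (d^2 + 14*d + 49)/(d^2 - d - 2)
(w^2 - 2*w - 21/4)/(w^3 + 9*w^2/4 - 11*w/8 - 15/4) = 2*(2*w - 7)/(4*w^2 + 3*w - 10)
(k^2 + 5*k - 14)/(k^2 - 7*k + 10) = (k + 7)/(k - 5)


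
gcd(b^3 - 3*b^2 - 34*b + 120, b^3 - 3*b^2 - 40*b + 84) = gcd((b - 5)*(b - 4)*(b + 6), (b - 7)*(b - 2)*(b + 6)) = b + 6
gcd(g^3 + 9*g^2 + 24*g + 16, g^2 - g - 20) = g + 4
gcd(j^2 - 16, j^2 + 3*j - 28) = j - 4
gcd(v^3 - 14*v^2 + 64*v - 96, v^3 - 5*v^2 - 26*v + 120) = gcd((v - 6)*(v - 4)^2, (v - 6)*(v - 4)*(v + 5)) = v^2 - 10*v + 24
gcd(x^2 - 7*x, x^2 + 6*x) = x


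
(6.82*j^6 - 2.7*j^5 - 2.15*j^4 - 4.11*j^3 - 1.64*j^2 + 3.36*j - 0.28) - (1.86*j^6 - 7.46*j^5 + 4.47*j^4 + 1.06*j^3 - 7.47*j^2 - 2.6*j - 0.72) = 4.96*j^6 + 4.76*j^5 - 6.62*j^4 - 5.17*j^3 + 5.83*j^2 + 5.96*j + 0.44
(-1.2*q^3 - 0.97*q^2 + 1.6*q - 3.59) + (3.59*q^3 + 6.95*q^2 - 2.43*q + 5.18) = 2.39*q^3 + 5.98*q^2 - 0.83*q + 1.59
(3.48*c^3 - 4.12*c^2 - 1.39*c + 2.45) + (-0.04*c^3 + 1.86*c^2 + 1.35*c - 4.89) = 3.44*c^3 - 2.26*c^2 - 0.0399999999999998*c - 2.44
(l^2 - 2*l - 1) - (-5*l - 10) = l^2 + 3*l + 9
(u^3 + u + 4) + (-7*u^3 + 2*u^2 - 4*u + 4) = -6*u^3 + 2*u^2 - 3*u + 8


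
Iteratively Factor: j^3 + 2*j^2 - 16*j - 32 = (j + 4)*(j^2 - 2*j - 8) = (j - 4)*(j + 4)*(j + 2)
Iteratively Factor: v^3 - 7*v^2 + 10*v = (v - 5)*(v^2 - 2*v) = (v - 5)*(v - 2)*(v)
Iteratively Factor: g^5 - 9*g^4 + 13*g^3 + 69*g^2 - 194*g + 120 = (g - 1)*(g^4 - 8*g^3 + 5*g^2 + 74*g - 120) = (g - 5)*(g - 1)*(g^3 - 3*g^2 - 10*g + 24) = (g - 5)*(g - 4)*(g - 1)*(g^2 + g - 6) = (g - 5)*(g - 4)*(g - 1)*(g + 3)*(g - 2)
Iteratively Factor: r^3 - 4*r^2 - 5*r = (r + 1)*(r^2 - 5*r) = r*(r + 1)*(r - 5)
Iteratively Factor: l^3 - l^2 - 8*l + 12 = (l + 3)*(l^2 - 4*l + 4) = (l - 2)*(l + 3)*(l - 2)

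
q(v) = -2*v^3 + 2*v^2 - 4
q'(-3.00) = -66.00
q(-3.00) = 68.00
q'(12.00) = -816.00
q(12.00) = -3172.00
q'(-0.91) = -8.61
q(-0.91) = -0.84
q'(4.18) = -88.11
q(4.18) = -115.12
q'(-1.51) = -19.72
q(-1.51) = 7.45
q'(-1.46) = -18.63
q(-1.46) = 6.49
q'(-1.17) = -12.89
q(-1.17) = 1.94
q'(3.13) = -46.26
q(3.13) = -45.73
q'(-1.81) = -26.90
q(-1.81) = 14.41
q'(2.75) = -34.38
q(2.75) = -30.47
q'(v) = -6*v^2 + 4*v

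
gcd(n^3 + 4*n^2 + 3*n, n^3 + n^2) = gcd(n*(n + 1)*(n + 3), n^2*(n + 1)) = n^2 + n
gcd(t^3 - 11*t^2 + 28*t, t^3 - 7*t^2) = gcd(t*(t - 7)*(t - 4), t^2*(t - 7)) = t^2 - 7*t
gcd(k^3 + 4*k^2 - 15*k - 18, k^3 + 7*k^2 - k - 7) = k + 1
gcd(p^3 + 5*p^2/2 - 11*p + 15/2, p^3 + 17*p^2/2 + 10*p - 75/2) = p^2 + 7*p/2 - 15/2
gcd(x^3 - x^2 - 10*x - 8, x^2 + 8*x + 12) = x + 2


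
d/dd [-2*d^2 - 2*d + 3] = -4*d - 2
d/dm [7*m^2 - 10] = 14*m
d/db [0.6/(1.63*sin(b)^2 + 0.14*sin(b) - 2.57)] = -(1.956*sin(b) + 0.084)*cos(b)/(1.63*sin(b)^2 + 0.14*sin(b) - 2.57)^2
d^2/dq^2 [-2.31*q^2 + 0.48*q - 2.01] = -4.62000000000000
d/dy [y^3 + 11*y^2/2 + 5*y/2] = 3*y^2 + 11*y + 5/2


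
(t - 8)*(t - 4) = t^2 - 12*t + 32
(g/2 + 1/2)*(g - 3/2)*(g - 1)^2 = g^4/2 - 5*g^3/4 + g^2/4 + 5*g/4 - 3/4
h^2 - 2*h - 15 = (h - 5)*(h + 3)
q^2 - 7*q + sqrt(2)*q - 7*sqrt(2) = (q - 7)*(q + sqrt(2))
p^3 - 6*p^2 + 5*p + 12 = (p - 4)*(p - 3)*(p + 1)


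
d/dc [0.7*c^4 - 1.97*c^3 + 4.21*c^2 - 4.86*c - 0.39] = 2.8*c^3 - 5.91*c^2 + 8.42*c - 4.86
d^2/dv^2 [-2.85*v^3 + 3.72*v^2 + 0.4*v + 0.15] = 7.44 - 17.1*v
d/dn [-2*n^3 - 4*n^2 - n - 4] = -6*n^2 - 8*n - 1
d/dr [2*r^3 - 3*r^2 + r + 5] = 6*r^2 - 6*r + 1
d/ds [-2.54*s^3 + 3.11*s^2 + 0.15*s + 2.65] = -7.62*s^2 + 6.22*s + 0.15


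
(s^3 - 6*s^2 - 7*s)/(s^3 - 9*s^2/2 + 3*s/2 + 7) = 2*s*(s - 7)/(2*s^2 - 11*s + 14)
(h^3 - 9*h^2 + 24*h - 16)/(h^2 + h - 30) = (h^3 - 9*h^2 + 24*h - 16)/(h^2 + h - 30)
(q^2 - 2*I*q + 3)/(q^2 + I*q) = (q - 3*I)/q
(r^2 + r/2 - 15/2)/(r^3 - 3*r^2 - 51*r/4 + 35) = 2*(r + 3)/(2*r^2 - r - 28)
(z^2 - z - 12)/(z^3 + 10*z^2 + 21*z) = (z - 4)/(z*(z + 7))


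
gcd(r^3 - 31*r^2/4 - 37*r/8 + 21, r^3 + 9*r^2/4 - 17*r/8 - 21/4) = r^2 + r/4 - 21/8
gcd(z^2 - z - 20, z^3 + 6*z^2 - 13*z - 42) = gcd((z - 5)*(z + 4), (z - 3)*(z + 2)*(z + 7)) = 1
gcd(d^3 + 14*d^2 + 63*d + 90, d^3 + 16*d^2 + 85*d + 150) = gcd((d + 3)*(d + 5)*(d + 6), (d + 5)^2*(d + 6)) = d^2 + 11*d + 30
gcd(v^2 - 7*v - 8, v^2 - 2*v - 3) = v + 1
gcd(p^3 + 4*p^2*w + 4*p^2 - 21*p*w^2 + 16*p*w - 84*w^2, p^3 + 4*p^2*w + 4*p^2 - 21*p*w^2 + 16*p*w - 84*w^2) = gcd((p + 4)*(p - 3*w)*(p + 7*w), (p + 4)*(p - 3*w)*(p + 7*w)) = p^3 + 4*p^2*w + 4*p^2 - 21*p*w^2 + 16*p*w - 84*w^2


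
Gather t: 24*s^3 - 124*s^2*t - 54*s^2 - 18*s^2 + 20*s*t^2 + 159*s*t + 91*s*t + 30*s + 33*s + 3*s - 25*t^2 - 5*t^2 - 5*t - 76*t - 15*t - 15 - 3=24*s^3 - 72*s^2 + 66*s + t^2*(20*s - 30) + t*(-124*s^2 + 250*s - 96) - 18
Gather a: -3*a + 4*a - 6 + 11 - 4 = a + 1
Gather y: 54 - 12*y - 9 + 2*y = 45 - 10*y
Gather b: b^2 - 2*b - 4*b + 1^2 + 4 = b^2 - 6*b + 5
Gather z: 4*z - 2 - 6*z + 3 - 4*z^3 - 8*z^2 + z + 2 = -4*z^3 - 8*z^2 - z + 3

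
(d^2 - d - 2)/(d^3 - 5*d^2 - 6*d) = (d - 2)/(d*(d - 6))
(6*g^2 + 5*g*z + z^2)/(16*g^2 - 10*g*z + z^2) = (6*g^2 + 5*g*z + z^2)/(16*g^2 - 10*g*z + z^2)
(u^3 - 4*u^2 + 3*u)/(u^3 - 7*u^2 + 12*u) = (u - 1)/(u - 4)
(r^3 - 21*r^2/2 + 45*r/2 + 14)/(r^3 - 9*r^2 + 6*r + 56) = (r + 1/2)/(r + 2)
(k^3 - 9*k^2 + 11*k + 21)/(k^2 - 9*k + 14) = (k^2 - 2*k - 3)/(k - 2)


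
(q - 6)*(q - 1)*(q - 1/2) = q^3 - 15*q^2/2 + 19*q/2 - 3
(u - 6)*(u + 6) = u^2 - 36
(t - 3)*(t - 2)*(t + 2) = t^3 - 3*t^2 - 4*t + 12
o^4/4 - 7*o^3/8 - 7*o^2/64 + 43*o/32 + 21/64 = (o/4 + 1/4)*(o - 3)*(o - 7/4)*(o + 1/4)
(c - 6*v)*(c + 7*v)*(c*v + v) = c^3*v + c^2*v^2 + c^2*v - 42*c*v^3 + c*v^2 - 42*v^3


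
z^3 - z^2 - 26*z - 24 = (z - 6)*(z + 1)*(z + 4)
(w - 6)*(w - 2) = w^2 - 8*w + 12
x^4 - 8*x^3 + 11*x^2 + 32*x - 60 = (x - 5)*(x - 3)*(x - 2)*(x + 2)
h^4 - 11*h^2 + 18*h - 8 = (h - 2)*(h - 1)^2*(h + 4)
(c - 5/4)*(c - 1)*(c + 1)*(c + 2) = c^4 + 3*c^3/4 - 7*c^2/2 - 3*c/4 + 5/2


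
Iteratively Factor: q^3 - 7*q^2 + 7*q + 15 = (q + 1)*(q^2 - 8*q + 15) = (q - 3)*(q + 1)*(q - 5)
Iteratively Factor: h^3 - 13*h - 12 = (h + 3)*(h^2 - 3*h - 4) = (h + 1)*(h + 3)*(h - 4)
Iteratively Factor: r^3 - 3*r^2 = (r)*(r^2 - 3*r) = r*(r - 3)*(r)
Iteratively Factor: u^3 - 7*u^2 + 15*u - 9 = (u - 1)*(u^2 - 6*u + 9) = (u - 3)*(u - 1)*(u - 3)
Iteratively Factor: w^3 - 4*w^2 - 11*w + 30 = (w - 5)*(w^2 + w - 6) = (w - 5)*(w + 3)*(w - 2)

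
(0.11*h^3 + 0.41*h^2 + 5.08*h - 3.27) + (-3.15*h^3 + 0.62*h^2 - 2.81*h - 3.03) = -3.04*h^3 + 1.03*h^2 + 2.27*h - 6.3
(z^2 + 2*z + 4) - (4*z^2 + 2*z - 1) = 5 - 3*z^2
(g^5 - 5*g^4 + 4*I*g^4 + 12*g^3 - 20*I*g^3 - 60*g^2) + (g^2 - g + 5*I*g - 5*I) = g^5 - 5*g^4 + 4*I*g^4 + 12*g^3 - 20*I*g^3 - 59*g^2 - g + 5*I*g - 5*I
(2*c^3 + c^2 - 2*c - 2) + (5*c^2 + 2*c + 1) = 2*c^3 + 6*c^2 - 1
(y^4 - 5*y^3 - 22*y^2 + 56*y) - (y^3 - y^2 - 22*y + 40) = y^4 - 6*y^3 - 21*y^2 + 78*y - 40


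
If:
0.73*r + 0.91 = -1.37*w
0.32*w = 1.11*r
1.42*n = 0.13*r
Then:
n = -0.02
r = -0.17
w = -0.58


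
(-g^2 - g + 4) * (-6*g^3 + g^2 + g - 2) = 6*g^5 + 5*g^4 - 26*g^3 + 5*g^2 + 6*g - 8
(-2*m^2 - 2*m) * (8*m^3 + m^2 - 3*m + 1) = -16*m^5 - 18*m^4 + 4*m^3 + 4*m^2 - 2*m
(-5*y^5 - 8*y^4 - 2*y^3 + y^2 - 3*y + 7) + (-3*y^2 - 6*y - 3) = -5*y^5 - 8*y^4 - 2*y^3 - 2*y^2 - 9*y + 4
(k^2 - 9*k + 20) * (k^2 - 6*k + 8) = k^4 - 15*k^3 + 82*k^2 - 192*k + 160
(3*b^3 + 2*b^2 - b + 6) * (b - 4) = 3*b^4 - 10*b^3 - 9*b^2 + 10*b - 24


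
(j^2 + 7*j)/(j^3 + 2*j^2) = (j + 7)/(j*(j + 2))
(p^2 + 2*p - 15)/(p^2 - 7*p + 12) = (p + 5)/(p - 4)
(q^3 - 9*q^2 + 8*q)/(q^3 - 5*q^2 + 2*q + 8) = q*(q^2 - 9*q + 8)/(q^3 - 5*q^2 + 2*q + 8)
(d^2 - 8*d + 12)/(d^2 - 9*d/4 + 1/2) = 4*(d - 6)/(4*d - 1)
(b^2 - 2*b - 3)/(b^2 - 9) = (b + 1)/(b + 3)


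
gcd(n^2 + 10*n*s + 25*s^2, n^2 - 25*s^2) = n + 5*s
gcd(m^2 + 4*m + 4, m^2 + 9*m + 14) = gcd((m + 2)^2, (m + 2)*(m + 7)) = m + 2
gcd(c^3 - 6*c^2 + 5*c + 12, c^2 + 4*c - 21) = c - 3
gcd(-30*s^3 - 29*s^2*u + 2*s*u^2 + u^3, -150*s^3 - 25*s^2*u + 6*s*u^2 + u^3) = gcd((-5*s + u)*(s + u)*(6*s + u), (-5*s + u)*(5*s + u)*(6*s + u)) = 30*s^2 - s*u - u^2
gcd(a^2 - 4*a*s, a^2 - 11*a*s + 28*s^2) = -a + 4*s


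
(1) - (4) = -3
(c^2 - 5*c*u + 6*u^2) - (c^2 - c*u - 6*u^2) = -4*c*u + 12*u^2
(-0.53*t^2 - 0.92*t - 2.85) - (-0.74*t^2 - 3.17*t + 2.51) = 0.21*t^2 + 2.25*t - 5.36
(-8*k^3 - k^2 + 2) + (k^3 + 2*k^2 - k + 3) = -7*k^3 + k^2 - k + 5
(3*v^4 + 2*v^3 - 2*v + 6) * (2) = 6*v^4 + 4*v^3 - 4*v + 12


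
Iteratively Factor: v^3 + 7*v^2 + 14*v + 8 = (v + 2)*(v^2 + 5*v + 4) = (v + 2)*(v + 4)*(v + 1)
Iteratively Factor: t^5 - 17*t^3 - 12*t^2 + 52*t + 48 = (t + 2)*(t^4 - 2*t^3 - 13*t^2 + 14*t + 24) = (t + 2)*(t + 3)*(t^3 - 5*t^2 + 2*t + 8) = (t + 1)*(t + 2)*(t + 3)*(t^2 - 6*t + 8) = (t - 2)*(t + 1)*(t + 2)*(t + 3)*(t - 4)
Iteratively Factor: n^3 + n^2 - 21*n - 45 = (n + 3)*(n^2 - 2*n - 15) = (n - 5)*(n + 3)*(n + 3)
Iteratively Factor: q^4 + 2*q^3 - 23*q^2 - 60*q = (q + 4)*(q^3 - 2*q^2 - 15*q) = q*(q + 4)*(q^2 - 2*q - 15) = q*(q + 3)*(q + 4)*(q - 5)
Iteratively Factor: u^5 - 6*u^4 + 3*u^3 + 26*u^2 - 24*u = (u + 2)*(u^4 - 8*u^3 + 19*u^2 - 12*u) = (u - 1)*(u + 2)*(u^3 - 7*u^2 + 12*u) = (u - 4)*(u - 1)*(u + 2)*(u^2 - 3*u) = (u - 4)*(u - 3)*(u - 1)*(u + 2)*(u)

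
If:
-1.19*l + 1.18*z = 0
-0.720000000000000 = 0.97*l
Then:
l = -0.74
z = -0.75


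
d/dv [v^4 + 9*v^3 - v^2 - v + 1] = 4*v^3 + 27*v^2 - 2*v - 1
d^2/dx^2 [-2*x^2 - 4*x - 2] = -4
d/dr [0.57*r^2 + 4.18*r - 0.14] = 1.14*r + 4.18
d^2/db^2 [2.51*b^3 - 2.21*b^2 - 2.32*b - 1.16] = 15.06*b - 4.42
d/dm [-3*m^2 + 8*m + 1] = 8 - 6*m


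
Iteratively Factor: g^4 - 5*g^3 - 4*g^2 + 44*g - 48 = (g + 3)*(g^3 - 8*g^2 + 20*g - 16) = (g - 4)*(g + 3)*(g^2 - 4*g + 4) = (g - 4)*(g - 2)*(g + 3)*(g - 2)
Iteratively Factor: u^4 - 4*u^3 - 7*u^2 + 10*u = (u - 5)*(u^3 + u^2 - 2*u) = (u - 5)*(u - 1)*(u^2 + 2*u) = u*(u - 5)*(u - 1)*(u + 2)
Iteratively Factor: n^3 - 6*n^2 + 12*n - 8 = (n - 2)*(n^2 - 4*n + 4) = (n - 2)^2*(n - 2)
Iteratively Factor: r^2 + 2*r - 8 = (r - 2)*(r + 4)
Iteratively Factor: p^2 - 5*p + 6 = (p - 2)*(p - 3)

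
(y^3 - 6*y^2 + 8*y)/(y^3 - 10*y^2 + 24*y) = (y - 2)/(y - 6)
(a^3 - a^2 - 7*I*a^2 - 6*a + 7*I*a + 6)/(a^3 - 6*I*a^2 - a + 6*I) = (a - I)/(a + 1)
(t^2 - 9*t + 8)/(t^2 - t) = (t - 8)/t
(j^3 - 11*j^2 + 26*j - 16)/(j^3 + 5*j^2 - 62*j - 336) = (j^2 - 3*j + 2)/(j^2 + 13*j + 42)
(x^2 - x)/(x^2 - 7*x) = (x - 1)/(x - 7)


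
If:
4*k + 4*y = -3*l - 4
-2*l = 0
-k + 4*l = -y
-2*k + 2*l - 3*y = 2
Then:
No Solution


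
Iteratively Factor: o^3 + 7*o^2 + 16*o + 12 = (o + 3)*(o^2 + 4*o + 4) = (o + 2)*(o + 3)*(o + 2)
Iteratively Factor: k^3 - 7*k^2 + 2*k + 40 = (k + 2)*(k^2 - 9*k + 20) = (k - 4)*(k + 2)*(k - 5)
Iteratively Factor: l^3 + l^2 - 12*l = (l + 4)*(l^2 - 3*l) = l*(l + 4)*(l - 3)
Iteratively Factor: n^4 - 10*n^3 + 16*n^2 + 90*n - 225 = (n - 5)*(n^3 - 5*n^2 - 9*n + 45) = (n - 5)*(n + 3)*(n^2 - 8*n + 15) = (n - 5)^2*(n + 3)*(n - 3)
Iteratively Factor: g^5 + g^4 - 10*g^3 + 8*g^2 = (g)*(g^4 + g^3 - 10*g^2 + 8*g) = g*(g - 1)*(g^3 + 2*g^2 - 8*g) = g*(g - 1)*(g + 4)*(g^2 - 2*g) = g*(g - 2)*(g - 1)*(g + 4)*(g)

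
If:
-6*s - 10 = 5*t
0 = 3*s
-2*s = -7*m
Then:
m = 0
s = 0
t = -2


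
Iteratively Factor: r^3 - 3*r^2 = (r)*(r^2 - 3*r) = r*(r - 3)*(r)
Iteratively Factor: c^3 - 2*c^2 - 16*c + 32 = (c - 2)*(c^2 - 16) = (c - 2)*(c + 4)*(c - 4)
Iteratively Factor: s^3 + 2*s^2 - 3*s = (s - 1)*(s^2 + 3*s) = (s - 1)*(s + 3)*(s)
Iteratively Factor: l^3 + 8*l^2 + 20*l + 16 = (l + 2)*(l^2 + 6*l + 8) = (l + 2)*(l + 4)*(l + 2)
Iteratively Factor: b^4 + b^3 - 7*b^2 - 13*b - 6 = (b + 1)*(b^3 - 7*b - 6) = (b + 1)*(b + 2)*(b^2 - 2*b - 3) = (b + 1)^2*(b + 2)*(b - 3)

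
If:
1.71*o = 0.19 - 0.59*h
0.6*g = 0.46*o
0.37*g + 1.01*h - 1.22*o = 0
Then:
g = 0.06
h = 0.08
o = 0.08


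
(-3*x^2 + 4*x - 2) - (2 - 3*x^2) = 4*x - 4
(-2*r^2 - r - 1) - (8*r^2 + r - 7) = -10*r^2 - 2*r + 6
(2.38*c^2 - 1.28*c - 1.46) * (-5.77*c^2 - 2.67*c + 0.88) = -13.7326*c^4 + 1.031*c^3 + 13.9362*c^2 + 2.7718*c - 1.2848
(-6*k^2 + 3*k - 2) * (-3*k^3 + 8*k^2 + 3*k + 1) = 18*k^5 - 57*k^4 + 12*k^3 - 13*k^2 - 3*k - 2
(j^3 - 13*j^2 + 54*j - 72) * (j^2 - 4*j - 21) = j^5 - 17*j^4 + 85*j^3 - 15*j^2 - 846*j + 1512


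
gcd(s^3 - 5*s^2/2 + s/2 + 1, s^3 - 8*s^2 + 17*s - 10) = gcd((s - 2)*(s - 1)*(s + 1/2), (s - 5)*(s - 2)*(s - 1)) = s^2 - 3*s + 2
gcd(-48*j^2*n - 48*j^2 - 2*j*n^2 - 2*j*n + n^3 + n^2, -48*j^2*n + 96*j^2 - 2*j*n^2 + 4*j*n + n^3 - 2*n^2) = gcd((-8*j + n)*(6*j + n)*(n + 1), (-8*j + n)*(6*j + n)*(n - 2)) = 48*j^2 + 2*j*n - n^2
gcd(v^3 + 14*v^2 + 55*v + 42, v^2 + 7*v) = v + 7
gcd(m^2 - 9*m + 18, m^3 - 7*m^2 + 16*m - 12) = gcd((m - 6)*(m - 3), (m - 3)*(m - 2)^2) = m - 3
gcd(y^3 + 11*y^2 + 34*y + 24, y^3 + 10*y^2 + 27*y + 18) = y^2 + 7*y + 6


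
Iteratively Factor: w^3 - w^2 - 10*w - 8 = (w + 2)*(w^2 - 3*w - 4) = (w - 4)*(w + 2)*(w + 1)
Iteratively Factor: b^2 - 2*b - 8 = (b - 4)*(b + 2)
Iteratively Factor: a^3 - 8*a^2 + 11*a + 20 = (a - 4)*(a^2 - 4*a - 5) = (a - 4)*(a + 1)*(a - 5)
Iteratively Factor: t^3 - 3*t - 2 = (t + 1)*(t^2 - t - 2) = (t + 1)^2*(t - 2)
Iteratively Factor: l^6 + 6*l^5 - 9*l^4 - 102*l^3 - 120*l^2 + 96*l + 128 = (l - 1)*(l^5 + 7*l^4 - 2*l^3 - 104*l^2 - 224*l - 128) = (l - 4)*(l - 1)*(l^4 + 11*l^3 + 42*l^2 + 64*l + 32) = (l - 4)*(l - 1)*(l + 4)*(l^3 + 7*l^2 + 14*l + 8) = (l - 4)*(l - 1)*(l + 1)*(l + 4)*(l^2 + 6*l + 8) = (l - 4)*(l - 1)*(l + 1)*(l + 2)*(l + 4)*(l + 4)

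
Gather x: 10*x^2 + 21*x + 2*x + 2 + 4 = 10*x^2 + 23*x + 6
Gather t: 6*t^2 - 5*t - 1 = 6*t^2 - 5*t - 1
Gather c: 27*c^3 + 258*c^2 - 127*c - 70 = 27*c^3 + 258*c^2 - 127*c - 70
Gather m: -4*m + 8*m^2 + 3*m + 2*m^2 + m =10*m^2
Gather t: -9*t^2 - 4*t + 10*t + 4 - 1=-9*t^2 + 6*t + 3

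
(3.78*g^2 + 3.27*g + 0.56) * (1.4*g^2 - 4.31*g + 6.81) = 5.292*g^4 - 11.7138*g^3 + 12.4321*g^2 + 19.8551*g + 3.8136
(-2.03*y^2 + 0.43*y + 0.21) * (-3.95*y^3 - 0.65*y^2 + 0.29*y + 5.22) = 8.0185*y^5 - 0.379*y^4 - 1.6977*y^3 - 10.6084*y^2 + 2.3055*y + 1.0962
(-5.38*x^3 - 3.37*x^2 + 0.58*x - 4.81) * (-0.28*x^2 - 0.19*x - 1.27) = 1.5064*x^5 + 1.9658*x^4 + 7.3105*x^3 + 5.5165*x^2 + 0.1773*x + 6.1087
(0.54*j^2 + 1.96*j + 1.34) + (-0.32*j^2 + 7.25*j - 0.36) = 0.22*j^2 + 9.21*j + 0.98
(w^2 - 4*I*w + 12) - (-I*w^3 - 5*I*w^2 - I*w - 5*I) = I*w^3 + w^2 + 5*I*w^2 - 3*I*w + 12 + 5*I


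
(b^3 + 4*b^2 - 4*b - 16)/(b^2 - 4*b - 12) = (b^2 + 2*b - 8)/(b - 6)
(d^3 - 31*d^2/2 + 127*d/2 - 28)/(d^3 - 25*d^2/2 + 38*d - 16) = (d - 7)/(d - 4)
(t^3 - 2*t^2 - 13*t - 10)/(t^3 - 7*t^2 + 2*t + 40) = (t + 1)/(t - 4)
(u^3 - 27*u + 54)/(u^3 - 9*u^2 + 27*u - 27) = (u + 6)/(u - 3)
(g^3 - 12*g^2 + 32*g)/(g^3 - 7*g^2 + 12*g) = (g - 8)/(g - 3)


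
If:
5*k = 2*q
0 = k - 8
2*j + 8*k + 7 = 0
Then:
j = -71/2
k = 8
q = 20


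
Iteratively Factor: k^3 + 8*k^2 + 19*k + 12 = (k + 4)*(k^2 + 4*k + 3) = (k + 3)*(k + 4)*(k + 1)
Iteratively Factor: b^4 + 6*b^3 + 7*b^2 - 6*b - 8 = (b - 1)*(b^3 + 7*b^2 + 14*b + 8) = (b - 1)*(b + 2)*(b^2 + 5*b + 4) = (b - 1)*(b + 2)*(b + 4)*(b + 1)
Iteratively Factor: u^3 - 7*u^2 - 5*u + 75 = (u - 5)*(u^2 - 2*u - 15) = (u - 5)^2*(u + 3)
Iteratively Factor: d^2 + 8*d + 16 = (d + 4)*(d + 4)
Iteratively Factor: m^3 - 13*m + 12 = (m - 3)*(m^2 + 3*m - 4) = (m - 3)*(m + 4)*(m - 1)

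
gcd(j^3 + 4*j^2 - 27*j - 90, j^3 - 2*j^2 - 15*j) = j^2 - 2*j - 15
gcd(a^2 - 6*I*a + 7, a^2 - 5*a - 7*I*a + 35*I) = a - 7*I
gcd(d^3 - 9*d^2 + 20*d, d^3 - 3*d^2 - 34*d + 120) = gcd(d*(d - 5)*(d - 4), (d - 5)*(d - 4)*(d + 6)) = d^2 - 9*d + 20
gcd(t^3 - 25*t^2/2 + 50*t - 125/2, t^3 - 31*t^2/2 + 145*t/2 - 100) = t^2 - 15*t/2 + 25/2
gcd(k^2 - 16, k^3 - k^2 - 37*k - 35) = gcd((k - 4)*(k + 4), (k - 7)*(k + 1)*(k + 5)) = 1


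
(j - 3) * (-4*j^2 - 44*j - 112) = -4*j^3 - 32*j^2 + 20*j + 336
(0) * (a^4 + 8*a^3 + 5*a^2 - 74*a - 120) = 0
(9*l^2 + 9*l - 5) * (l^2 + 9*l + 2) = 9*l^4 + 90*l^3 + 94*l^2 - 27*l - 10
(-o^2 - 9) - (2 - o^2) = -11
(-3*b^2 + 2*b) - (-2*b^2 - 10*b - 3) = -b^2 + 12*b + 3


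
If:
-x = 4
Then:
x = -4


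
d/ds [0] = 0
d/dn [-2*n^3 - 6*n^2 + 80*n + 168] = -6*n^2 - 12*n + 80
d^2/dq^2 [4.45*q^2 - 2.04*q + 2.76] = 8.90000000000000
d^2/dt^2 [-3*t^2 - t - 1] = -6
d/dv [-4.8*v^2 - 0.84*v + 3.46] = -9.6*v - 0.84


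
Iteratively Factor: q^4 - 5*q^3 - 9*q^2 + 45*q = (q)*(q^3 - 5*q^2 - 9*q + 45) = q*(q - 5)*(q^2 - 9) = q*(q - 5)*(q + 3)*(q - 3)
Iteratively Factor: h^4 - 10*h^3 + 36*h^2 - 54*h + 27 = (h - 3)*(h^3 - 7*h^2 + 15*h - 9) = (h - 3)^2*(h^2 - 4*h + 3) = (h - 3)^2*(h - 1)*(h - 3)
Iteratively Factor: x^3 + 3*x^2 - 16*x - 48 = (x + 4)*(x^2 - x - 12) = (x + 3)*(x + 4)*(x - 4)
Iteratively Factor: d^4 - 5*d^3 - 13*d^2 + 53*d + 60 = (d + 3)*(d^3 - 8*d^2 + 11*d + 20) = (d + 1)*(d + 3)*(d^2 - 9*d + 20) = (d - 5)*(d + 1)*(d + 3)*(d - 4)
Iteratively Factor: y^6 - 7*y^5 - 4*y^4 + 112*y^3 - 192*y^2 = (y - 4)*(y^5 - 3*y^4 - 16*y^3 + 48*y^2) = (y - 4)^2*(y^4 + y^3 - 12*y^2) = (y - 4)^2*(y + 4)*(y^3 - 3*y^2) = y*(y - 4)^2*(y + 4)*(y^2 - 3*y) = y*(y - 4)^2*(y - 3)*(y + 4)*(y)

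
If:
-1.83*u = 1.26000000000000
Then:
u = -0.69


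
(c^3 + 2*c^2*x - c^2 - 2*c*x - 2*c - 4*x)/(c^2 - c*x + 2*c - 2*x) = (c^3 + 2*c^2*x - c^2 - 2*c*x - 2*c - 4*x)/(c^2 - c*x + 2*c - 2*x)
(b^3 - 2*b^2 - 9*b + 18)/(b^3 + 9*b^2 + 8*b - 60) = (b^2 - 9)/(b^2 + 11*b + 30)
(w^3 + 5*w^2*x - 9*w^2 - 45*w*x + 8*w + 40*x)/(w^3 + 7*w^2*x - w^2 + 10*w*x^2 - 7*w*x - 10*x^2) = (w - 8)/(w + 2*x)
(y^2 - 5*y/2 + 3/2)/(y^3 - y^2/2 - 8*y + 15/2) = (2*y - 3)/(2*y^2 + y - 15)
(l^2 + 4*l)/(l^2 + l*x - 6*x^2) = l*(l + 4)/(l^2 + l*x - 6*x^2)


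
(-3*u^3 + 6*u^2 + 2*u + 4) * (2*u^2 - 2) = -6*u^5 + 12*u^4 + 10*u^3 - 4*u^2 - 4*u - 8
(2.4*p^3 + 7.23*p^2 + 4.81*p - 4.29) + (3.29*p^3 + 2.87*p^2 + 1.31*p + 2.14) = 5.69*p^3 + 10.1*p^2 + 6.12*p - 2.15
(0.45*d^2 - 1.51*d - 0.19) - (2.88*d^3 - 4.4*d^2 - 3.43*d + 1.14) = -2.88*d^3 + 4.85*d^2 + 1.92*d - 1.33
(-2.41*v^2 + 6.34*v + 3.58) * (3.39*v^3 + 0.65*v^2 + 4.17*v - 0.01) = -8.1699*v^5 + 19.9261*v^4 + 6.2075*v^3 + 28.7889*v^2 + 14.8652*v - 0.0358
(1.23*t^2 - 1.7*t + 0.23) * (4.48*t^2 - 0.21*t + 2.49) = 5.5104*t^4 - 7.8743*t^3 + 4.4501*t^2 - 4.2813*t + 0.5727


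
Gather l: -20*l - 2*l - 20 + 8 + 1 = -22*l - 11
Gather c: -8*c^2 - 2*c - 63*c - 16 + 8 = -8*c^2 - 65*c - 8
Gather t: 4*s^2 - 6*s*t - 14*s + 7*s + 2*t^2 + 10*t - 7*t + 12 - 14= 4*s^2 - 7*s + 2*t^2 + t*(3 - 6*s) - 2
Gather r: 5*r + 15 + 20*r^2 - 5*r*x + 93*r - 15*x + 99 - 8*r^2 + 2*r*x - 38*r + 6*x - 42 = 12*r^2 + r*(60 - 3*x) - 9*x + 72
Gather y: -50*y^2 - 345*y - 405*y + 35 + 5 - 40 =-50*y^2 - 750*y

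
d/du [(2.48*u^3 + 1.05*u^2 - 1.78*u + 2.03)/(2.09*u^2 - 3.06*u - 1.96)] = (5.1832*u^4 - 15.1776*u^3 - 14.0752*u^2 - 12.6014*u + 9.7006)/(4.3681*u^4 - 12.7908*u^3 + 1.1708*u^2 + 11.9952*u + 3.8416)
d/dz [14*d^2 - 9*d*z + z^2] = -9*d + 2*z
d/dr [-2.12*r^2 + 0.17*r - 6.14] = 0.17 - 4.24*r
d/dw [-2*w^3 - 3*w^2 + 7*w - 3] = -6*w^2 - 6*w + 7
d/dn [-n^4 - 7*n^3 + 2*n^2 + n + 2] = -4*n^3 - 21*n^2 + 4*n + 1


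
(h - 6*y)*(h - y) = h^2 - 7*h*y + 6*y^2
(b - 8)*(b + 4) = b^2 - 4*b - 32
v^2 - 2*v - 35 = (v - 7)*(v + 5)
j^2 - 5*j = j*(j - 5)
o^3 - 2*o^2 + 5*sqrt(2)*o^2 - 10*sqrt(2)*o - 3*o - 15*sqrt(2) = (o - 3)*(o + 1)*(o + 5*sqrt(2))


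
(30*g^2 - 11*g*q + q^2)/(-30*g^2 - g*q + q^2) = (-5*g + q)/(5*g + q)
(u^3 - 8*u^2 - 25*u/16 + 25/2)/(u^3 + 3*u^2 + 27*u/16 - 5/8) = (4*u^2 - 37*u + 40)/(4*u^2 + 7*u - 2)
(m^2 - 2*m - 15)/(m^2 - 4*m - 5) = (m + 3)/(m + 1)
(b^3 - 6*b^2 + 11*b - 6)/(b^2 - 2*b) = b - 4 + 3/b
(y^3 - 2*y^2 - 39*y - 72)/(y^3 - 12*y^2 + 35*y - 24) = (y^2 + 6*y + 9)/(y^2 - 4*y + 3)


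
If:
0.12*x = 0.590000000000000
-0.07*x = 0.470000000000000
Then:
No Solution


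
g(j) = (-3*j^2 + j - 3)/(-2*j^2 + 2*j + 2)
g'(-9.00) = 0.00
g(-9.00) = 1.43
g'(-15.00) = 0.00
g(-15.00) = 1.45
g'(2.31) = -4.19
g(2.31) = 4.12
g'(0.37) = -0.23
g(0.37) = -1.23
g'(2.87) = -1.23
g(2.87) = 2.84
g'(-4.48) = 0.02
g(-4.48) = 1.44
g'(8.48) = -0.03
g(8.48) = 1.68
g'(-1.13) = 3.79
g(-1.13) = 2.83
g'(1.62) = -534318.18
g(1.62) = 1051.50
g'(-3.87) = 0.03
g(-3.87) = 1.45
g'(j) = (1 - 6*j)/(-2*j^2 + 2*j + 2) + (4*j - 2)*(-3*j^2 + j - 3)/(-2*j^2 + 2*j + 2)^2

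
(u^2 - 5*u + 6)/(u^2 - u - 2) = (u - 3)/(u + 1)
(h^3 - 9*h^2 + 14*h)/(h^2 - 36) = h*(h^2 - 9*h + 14)/(h^2 - 36)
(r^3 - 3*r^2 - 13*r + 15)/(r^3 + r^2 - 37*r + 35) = (r + 3)/(r + 7)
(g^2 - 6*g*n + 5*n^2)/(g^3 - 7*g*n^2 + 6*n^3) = (g - 5*n)/(g^2 + g*n - 6*n^2)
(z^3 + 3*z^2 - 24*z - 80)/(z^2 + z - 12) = (z^2 - z - 20)/(z - 3)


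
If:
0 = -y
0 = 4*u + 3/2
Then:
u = -3/8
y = 0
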